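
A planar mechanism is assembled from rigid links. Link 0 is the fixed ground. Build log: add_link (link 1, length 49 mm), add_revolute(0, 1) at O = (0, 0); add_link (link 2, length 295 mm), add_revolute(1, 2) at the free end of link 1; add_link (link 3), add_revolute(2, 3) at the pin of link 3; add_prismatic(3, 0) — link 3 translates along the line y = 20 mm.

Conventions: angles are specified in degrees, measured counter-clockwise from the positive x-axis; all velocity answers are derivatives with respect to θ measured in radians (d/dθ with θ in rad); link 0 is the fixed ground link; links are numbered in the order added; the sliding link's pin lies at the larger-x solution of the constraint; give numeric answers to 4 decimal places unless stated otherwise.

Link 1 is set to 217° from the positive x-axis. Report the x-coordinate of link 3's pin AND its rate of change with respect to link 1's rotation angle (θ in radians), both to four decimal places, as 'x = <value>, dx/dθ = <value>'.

geometry: r = 49 mm, L = 295 mm, e = 20 mm
crank pin P = (r cos θ, r sin θ) = (-39.133140, -29.488936)
h = r sin θ − e = -29.488936 − 20 = -49.488936
x = r cos θ + √(L² − h²) = -39.133140 + 290.819266 = 251.686126
dx/dθ = −r sin θ − h·r cos θ/√(L² − h²) (θ in radians; h = -49.488936) = 22.829620

x = 251.6861, dx/dθ = 22.8296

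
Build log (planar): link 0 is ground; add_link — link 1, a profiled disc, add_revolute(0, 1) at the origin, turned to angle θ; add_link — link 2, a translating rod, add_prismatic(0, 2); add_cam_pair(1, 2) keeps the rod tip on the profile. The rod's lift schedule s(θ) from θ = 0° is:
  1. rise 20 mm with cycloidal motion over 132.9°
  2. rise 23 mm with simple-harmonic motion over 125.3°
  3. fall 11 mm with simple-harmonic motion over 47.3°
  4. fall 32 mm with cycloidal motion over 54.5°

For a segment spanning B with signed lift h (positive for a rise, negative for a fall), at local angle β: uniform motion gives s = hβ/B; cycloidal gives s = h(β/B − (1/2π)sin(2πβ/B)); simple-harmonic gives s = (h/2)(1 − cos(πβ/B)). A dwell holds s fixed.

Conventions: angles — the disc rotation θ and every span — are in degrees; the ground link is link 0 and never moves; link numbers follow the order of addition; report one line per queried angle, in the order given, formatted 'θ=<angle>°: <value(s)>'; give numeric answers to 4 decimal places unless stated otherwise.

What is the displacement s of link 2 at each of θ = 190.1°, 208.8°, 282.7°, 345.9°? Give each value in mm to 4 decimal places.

seg 1 [0°–132.9°] cycloidal, h=20: full span → s += 20 → s = 20.0000
seg 2 [132.9°–258.2°] simple-harmonic, h=23: θ=190.1° here. β=57.2, B=125.3. 23/2·(1 − cos(π·0.4565)) = 9.9335 → s = 29.9335
seg 2 [132.9°–258.2°] simple-harmonic, h=23: θ=208.8° here. β=75.9, B=125.3. 23/2·(1 − cos(π·0.6057)) = 15.2505 → s = 35.2505
seg 2 [132.9°–258.2°] simple-harmonic, h=23: full span → s += 23 → s = 43.0000
seg 3 [258.2°–305.5°] simple-harmonic, h=-11: θ=282.7° here. β=24.5, B=47.3. -11/2·(1 − cos(π·0.5180)) = -5.8103 → s = 37.1897
seg 3 [258.2°–305.5°] simple-harmonic, h=-11: full span → s += -11 → s = 32.0000
seg 4 [305.5°–360°] cycloidal, h=-32: θ=345.9° here. β=40.4, B=54.5. -32·(0.7413 − sin(2π·0.7413)/(2π)) = -28.8064 → s = 3.1936

θ=190.1°: 29.9335
θ=208.8°: 35.2505
θ=282.7°: 37.1897
θ=345.9°: 3.1936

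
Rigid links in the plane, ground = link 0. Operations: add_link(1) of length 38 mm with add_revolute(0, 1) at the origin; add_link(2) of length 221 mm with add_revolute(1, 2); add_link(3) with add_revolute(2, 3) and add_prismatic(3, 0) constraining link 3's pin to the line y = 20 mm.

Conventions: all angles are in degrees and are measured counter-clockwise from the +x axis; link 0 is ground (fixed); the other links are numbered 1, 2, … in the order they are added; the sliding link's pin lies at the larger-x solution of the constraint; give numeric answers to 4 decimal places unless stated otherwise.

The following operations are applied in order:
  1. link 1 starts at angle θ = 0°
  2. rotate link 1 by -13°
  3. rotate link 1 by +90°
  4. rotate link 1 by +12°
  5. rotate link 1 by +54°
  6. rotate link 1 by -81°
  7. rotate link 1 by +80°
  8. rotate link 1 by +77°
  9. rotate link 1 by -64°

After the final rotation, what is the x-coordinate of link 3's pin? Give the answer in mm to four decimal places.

geometry: r = 38 mm, L = 221 mm, e = 20 mm; θ starts at 0°
rotate link 1 by -13°: θ ← 0° -13° = -13°
rotate link 1 by +90°: θ ← -13° +90° = 77°
rotate link 1 by +12°: θ ← 77° +12° = 89°
rotate link 1 by +54°: θ ← 89° +54° = 143°
rotate link 1 by -81°: θ ← 143° -81° = 62°
rotate link 1 by +80°: θ ← 62° +80° = 142°
rotate link 1 by +77°: θ ← 142° +77° = 219°
rotate link 1 by -64°: θ ← 219° -64° = 155°
crank pin P = (r cos θ, r sin θ) = (-34.439696, 16.059494)
h = r sin θ − e = 16.059494 − 20 = -3.940506
x = r cos θ + √(L² − h²) = -34.439696 + 220.964867 = 186.525171

186.5252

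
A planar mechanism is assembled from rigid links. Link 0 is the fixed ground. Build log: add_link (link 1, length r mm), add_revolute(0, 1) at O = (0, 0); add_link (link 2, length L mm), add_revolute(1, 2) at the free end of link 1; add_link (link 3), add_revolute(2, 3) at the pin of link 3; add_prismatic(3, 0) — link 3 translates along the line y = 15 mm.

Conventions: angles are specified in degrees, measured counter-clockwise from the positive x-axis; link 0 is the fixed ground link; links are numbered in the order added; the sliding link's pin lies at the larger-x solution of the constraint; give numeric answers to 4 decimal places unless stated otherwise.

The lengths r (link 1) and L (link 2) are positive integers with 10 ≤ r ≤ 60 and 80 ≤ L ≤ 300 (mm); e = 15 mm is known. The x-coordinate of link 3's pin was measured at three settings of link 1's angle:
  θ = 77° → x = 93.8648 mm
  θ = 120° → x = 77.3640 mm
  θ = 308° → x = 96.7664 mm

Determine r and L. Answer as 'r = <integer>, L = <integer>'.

constraint per measurement: (x − r cos θ)² + (r sin θ − e)² = L²
subtracting the θ₁ and θ₂ equations cancels the r² and L² terms:
r = (x₁² − x₂²) / (2[(x₁cos θ₁ + e sin θ₁) − (x₂cos θ₂ + e sin θ₂)]) = 22.9999 → r = 23
L² = (x₁ − r cos θ₁)² + (r sin θ₁ − e)² = 7920.9960 → L = 89.0000 → L = 89
check at θ₃=308°: x = 96.7664 (printed 96.7664) ✓

r = 23, L = 89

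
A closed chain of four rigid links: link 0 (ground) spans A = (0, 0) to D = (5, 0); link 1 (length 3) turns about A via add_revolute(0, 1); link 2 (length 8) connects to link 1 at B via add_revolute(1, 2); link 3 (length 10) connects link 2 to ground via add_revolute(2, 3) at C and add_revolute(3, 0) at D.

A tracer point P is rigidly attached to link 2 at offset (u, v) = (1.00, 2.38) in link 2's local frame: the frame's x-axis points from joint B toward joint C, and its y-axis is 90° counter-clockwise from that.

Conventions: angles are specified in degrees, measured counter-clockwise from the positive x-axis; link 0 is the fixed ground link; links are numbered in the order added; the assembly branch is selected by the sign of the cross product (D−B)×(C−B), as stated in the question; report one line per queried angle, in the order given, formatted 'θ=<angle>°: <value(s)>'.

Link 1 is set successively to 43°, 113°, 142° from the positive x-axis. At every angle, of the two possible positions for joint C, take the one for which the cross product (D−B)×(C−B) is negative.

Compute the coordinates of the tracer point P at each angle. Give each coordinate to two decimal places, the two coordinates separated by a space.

A=(0,0), D=(5.00,0)
θ=43°: B = A + 3.00·(cos43°, sin43°) = (2.1941, 2.0460)
θ=43°: |BD| = 3.4727
θ=43°: circle(B,8.00) ∩ circle(D,10.00): a=-3.4470, h=7.2193
θ=43°:   candidates: C₊=(3.6623,9.9101) cross=25.070; C₋=(-4.8446,-1.7564) cross=-25.070
θ=43°:   branch - wants cross < 0 → take C=(-4.8446,-1.7564) (cross=-25.070)
θ=43°: ex = (C−B)/|BC| = (-0.8798,-0.4753); ey = (0.4753,-0.8798)
θ=43°: P = B + 1.00·ex + 2.38·ey = (2.4454,-0.5233)
θ=113°: B = A + 3.00·(cos113°, sin113°) = (-1.1722, 2.7615)
θ=113°: |BD| = 6.7618
θ=113°: circle(B,8.00) ∩ circle(D,10.00): a=0.7189, h=7.9676
θ=113°:   candidates: C₊=(2.7380,9.7408) cross=53.876; C₋=(-3.7700,-4.8050) cross=-53.876
θ=113°:   branch - wants cross < 0 → take C=(-3.7700,-4.8050) (cross=-53.876)
θ=113°: ex = (C−B)/|BC| = (-0.3247,-0.9458); ey = (0.9458,-0.3247)
θ=113°: P = B + 1.00·ex + 2.38·ey = (0.7541,1.0429)
θ=142°: B = A + 3.00·(cos142°, sin142°) = (-2.3640, 1.8470)
θ=142°: |BD| = 7.5921
θ=142°: circle(B,8.00) ∩ circle(D,10.00): a=1.4252, h=7.8720
θ=142°:   candidates: C₊=(0.9334,9.1358) cross=59.765; C₋=(-2.8967,-6.1353) cross=-59.765
θ=142°:   branch - wants cross < 0 → take C=(-2.8967,-6.1353) (cross=-59.765)
θ=142°: ex = (C−B)/|BC| = (-0.0666,-0.9978); ey = (0.9978,-0.0666)
θ=142°: P = B + 1.00·ex + 2.38·ey = (-0.0559,0.6907)

θ=43°: 2.45 -0.52
θ=113°: 0.75 1.04
θ=142°: -0.06 0.69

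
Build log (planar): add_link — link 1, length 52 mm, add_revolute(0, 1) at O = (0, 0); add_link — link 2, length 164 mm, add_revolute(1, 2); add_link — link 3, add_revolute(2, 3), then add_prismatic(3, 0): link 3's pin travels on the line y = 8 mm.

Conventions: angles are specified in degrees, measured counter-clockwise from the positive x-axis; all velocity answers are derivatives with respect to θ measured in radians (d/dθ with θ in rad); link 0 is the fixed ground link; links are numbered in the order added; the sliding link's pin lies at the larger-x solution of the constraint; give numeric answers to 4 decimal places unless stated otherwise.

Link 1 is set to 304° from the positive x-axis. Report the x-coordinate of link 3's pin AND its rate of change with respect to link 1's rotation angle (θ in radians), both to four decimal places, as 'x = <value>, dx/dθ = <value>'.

geometry: r = 52 mm, L = 164 mm, e = 8 mm
crank pin P = (r cos θ, r sin θ) = (29.078031, -43.109954)
h = r sin θ − e = -43.109954 − 8 = -51.109954
x = r cos θ + √(L² − h²) = 29.078031 + 155.832515 = 184.910546
dx/dθ = −r sin θ − h·r cos θ/√(L² − h²) (θ in radians; h = -51.109954) = 52.646967

x = 184.9105, dx/dθ = 52.6470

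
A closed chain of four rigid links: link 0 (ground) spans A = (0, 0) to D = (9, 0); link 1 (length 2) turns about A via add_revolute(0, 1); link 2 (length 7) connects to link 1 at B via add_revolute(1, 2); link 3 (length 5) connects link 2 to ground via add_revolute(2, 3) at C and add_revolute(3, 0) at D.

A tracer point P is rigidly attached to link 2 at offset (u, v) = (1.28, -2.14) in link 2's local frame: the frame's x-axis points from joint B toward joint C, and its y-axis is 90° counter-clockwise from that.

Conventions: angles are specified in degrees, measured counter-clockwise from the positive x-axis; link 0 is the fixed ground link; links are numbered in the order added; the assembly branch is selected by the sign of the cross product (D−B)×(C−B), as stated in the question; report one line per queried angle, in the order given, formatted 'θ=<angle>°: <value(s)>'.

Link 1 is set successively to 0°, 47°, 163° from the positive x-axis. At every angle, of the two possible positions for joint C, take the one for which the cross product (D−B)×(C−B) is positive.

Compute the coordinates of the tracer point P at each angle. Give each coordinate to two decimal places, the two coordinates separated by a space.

A=(0,0), D=(9.00,0)
θ=0°: B = A + 2.00·(cos0°, sin0°) = (2.0000, 0.0000)
θ=0°: |BD| = 7.0000
θ=0°: circle(B,7.00) ∩ circle(D,5.00): a=5.2143, h=4.6702
θ=0°:   candidates: C₊=(7.2143,4.6702) cross=32.692; C₋=(7.2143,-4.6702) cross=-32.692
θ=0°:   branch + wants cross > 0 → take C=(7.2143,4.6702) (cross=32.692)
θ=0°: ex = (C−B)/|BC| = (0.7449,0.6672); ey = (-0.6672,0.7449)
θ=0°: P = B + 1.28·ex + -2.14·ey = (4.3812,-0.7401)
θ=47°: B = A + 2.00·(cos47°, sin47°) = (1.3640, 1.4627)
θ=47°: |BD| = 7.7748
θ=47°: circle(B,7.00) ∩ circle(D,5.00): a=5.4309, h=4.4165
θ=47°:   candidates: C₊=(7.5288,4.7787) cross=34.338; C₋=(5.8670,-3.8967) cross=-34.338
θ=47°:   branch + wants cross > 0 → take C=(7.5288,4.7787) (cross=34.338)
θ=47°: ex = (C−B)/|BC| = (0.8807,0.4737); ey = (-0.4737,0.8807)
θ=47°: P = B + 1.28·ex + -2.14·ey = (3.5050,0.1844)
θ=163°: B = A + 2.00·(cos163°, sin163°) = (-1.9126, 0.5847)
θ=163°: |BD| = 10.9283
θ=163°: circle(B,7.00) ∩ circle(D,5.00): a=6.5622, h=2.4367
θ=163°:   candidates: C₊=(4.7706,2.6668) cross=26.629; C₋=(4.5098,-2.1996) cross=-26.629
θ=163°:   branch + wants cross > 0 → take C=(4.7706,2.6668) (cross=26.629)
θ=163°: ex = (C−B)/|BC| = (0.9547,0.2974); ey = (-0.2974,0.9547)
θ=163°: P = B + 1.28·ex + -2.14·ey = (-0.0540,-1.0777)

θ=0°: 4.38 -0.74
θ=47°: 3.51 0.18
θ=163°: -0.05 -1.08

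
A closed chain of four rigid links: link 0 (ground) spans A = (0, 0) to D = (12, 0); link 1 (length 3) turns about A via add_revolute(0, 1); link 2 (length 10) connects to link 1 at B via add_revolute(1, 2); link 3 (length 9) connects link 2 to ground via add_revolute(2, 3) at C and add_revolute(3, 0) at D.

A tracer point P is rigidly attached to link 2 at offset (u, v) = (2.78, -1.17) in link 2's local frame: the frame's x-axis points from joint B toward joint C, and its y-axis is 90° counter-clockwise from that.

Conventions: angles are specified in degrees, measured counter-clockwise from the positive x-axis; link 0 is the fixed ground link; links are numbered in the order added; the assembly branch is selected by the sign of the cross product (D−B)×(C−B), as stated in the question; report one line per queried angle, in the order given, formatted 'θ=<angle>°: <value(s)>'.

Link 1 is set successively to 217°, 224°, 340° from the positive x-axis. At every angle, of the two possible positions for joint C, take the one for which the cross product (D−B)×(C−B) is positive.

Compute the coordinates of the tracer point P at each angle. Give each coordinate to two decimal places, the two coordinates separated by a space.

A=(0,0), D=(12.00,0)
θ=217°: B = A + 3.00·(cos217°, sin217°) = (-2.3959, -1.8054)
θ=217°: |BD| = 14.5087
θ=217°: circle(B,10.00) ∩ circle(D,9.00): a=7.9091, h=6.1193
θ=217°:   candidates: C₊=(4.6903,5.2505) cross=88.783; C₋=(6.2132,-6.8930) cross=-88.783
θ=217°:   branch + wants cross > 0 → take C=(4.6903,5.2505) (cross=88.783)
θ=217°: ex = (C−B)/|BC| = (0.7086,0.7056); ey = (-0.7056,0.7086)
θ=217°: P = B + 2.78·ex + -1.17·ey = (0.3996,-0.6730)
θ=224°: B = A + 3.00·(cos224°, sin224°) = (-2.1580, -2.0840)
θ=224°: |BD| = 14.3106
θ=224°: circle(B,10.00) ∩ circle(D,9.00): a=7.8191, h=6.2339
θ=224°:   candidates: C₊=(4.6700,5.2221) cross=89.210; C₋=(6.4856,-7.1127) cross=-89.210
θ=224°:   branch + wants cross > 0 → take C=(4.6700,5.2221) (cross=89.210)
θ=224°: ex = (C−B)/|BC| = (0.6828,0.7306); ey = (-0.7306,0.6828)
θ=224°: P = B + 2.78·ex + -1.17·ey = (0.5950,-0.8518)
θ=340°: B = A + 3.00·(cos340°, sin340°) = (2.8191, -1.0261)
θ=340°: |BD| = 9.2381
θ=340°: circle(B,10.00) ∩ circle(D,9.00): a=5.6474, h=8.2527
θ=340°:   candidates: C₊=(7.5149,7.8028) cross=76.239; C₋=(9.3481,-8.6004) cross=-76.239
θ=340°:   branch + wants cross > 0 → take C=(7.5149,7.8028) (cross=76.239)
θ=340°: ex = (C−B)/|BC| = (0.4696,0.8829); ey = (-0.8829,0.4696)
θ=340°: P = B + 2.78·ex + -1.17·ey = (5.1575,0.8790)

θ=217°: 0.40 -0.67
θ=224°: 0.59 -0.85
θ=340°: 5.16 0.88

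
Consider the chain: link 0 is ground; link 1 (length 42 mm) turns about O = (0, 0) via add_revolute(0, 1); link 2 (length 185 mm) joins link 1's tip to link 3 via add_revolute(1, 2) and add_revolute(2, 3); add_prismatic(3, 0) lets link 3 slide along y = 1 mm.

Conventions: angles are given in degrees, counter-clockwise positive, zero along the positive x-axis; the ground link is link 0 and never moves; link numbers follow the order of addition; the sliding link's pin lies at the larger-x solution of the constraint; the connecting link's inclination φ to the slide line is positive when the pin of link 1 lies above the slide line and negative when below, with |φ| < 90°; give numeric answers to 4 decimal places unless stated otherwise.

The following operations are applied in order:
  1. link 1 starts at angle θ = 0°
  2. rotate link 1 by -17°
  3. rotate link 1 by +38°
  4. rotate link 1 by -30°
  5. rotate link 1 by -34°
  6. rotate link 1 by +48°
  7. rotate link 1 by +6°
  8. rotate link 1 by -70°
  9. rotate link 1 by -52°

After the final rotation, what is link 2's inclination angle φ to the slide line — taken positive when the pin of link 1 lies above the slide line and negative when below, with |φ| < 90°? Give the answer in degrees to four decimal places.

geometry: r = 42 mm, L = 185 mm, e = 1 mm; θ starts at 0°
rotate link 1 by -17°: θ ← 0° -17° = -17°
rotate link 1 by +38°: θ ← -17° +38° = 21°
rotate link 1 by -30°: θ ← 21° -30° = -9°
rotate link 1 by -34°: θ ← -9° -34° = -43°
rotate link 1 by +48°: θ ← -43° +48° = 5°
rotate link 1 by +6°: θ ← 5° +6° = 11°
rotate link 1 by -70°: θ ← 11° -70° = -59°
rotate link 1 by -52°: θ ← -59° -52° = -111°
h = r sin θ − e = -39.210378 − 1 = -40.210378
sin φ = h / L = -40.210378 / 185 = -0.21735339
φ = arcsin(-0.21735339) = -12.553632°

-12.5536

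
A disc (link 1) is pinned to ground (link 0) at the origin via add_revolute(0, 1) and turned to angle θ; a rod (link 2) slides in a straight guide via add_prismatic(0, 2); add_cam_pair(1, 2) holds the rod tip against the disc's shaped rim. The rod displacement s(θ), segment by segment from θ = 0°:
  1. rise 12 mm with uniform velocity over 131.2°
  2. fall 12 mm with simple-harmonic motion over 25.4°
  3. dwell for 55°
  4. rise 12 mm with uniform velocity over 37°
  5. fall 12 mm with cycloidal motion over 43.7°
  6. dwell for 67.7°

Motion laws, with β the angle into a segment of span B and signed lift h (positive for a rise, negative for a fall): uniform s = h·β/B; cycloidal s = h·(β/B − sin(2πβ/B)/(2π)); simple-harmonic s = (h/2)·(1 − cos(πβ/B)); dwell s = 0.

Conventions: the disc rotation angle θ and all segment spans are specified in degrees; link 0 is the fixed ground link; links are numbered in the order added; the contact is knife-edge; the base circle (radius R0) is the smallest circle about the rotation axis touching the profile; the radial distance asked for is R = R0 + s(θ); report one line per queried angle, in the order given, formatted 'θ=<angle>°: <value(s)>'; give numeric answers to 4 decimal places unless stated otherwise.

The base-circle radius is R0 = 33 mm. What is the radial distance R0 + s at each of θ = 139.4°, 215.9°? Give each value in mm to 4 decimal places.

segment 1 (0° to 131.2°, uniform, h = 12) is passed completely: s = 0.0000 + (12) = 12.0000
θ = 139.4° falls in segment 2 (131.2° to 156.6°, simple-harmonic, h = -12): β = 139.4 − 131.2 = 8.2°, B = 25.4°; Δs = -12/2·(1 − cos(π·0.3228)) = -2.8303; s = 12.0000 − 2.8303 = 9.1697
segment 2 (131.2° to 156.6°, simple-harmonic, h = -12) is passed completely: s = 12.0000 + (-12) = 0.0000
segment 3 (156.6° to 211.6°, dwell): s unchanged at 0.0000
θ = 215.9° falls in segment 4 (211.6° to 248.6°, uniform, h = 12): β = 215.9 − 211.6 = 4.3°, B = 37°; Δs = 12·4.3/37 = 1.3946; s = 0.0000 + 1.3946 = 1.3946
θ=139.4°: R = R0 + s = 33 + 9.1697 = 42.1697
θ=215.9°: R = R0 + s = 33 + 1.3946 = 34.3946

θ=139.4°: 42.1697
θ=215.9°: 34.3946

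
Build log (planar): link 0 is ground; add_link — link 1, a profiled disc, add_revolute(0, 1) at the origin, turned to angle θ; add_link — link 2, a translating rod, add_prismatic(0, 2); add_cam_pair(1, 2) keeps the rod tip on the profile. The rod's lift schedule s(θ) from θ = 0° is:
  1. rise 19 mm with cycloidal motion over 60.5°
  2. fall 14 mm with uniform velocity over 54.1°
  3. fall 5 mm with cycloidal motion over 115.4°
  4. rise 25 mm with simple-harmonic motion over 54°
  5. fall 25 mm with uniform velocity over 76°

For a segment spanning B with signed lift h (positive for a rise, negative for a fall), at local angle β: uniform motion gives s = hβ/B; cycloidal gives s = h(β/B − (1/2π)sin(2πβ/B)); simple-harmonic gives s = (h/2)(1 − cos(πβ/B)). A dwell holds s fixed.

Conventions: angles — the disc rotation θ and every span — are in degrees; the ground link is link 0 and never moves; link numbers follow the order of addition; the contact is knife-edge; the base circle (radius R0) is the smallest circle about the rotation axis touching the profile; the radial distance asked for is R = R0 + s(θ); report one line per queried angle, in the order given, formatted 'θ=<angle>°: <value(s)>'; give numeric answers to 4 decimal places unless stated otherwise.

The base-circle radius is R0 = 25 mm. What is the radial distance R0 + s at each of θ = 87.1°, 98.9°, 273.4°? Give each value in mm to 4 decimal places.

seg 1 [0°–60.5°] cycloidal, h=19: full span → s += 19 → s = 19.0000
seg 2 [60.5°–114.6°] uniform, h=-14: θ=87.1° here. β=26.6, B=54.1. -14·26.6/54.1 = -6.8835 → s = 12.1165
seg 2 [60.5°–114.6°] uniform, h=-14: θ=98.9° here. β=38.4, B=54.1. -14·38.4/54.1 = -9.9372 → s = 9.0628
seg 2 [60.5°–114.6°] uniform, h=-14: full span → s += -14 → s = 5.0000
seg 3 [114.6°–230°] cycloidal, h=-5: full span → s += -5 → s = 0.0000
seg 4 [230°–284°] simple-harmonic, h=25: θ=273.4° here. β=43.4, B=54. 25/2·(1 − cos(π·0.8037)) = 22.6975 → s = 22.6975
θ=87.1°: R = R0 + s = 25 + 12.1165 = 37.1165
θ=98.9°: R = R0 + s = 25 + 9.0628 = 34.0628
θ=273.4°: R = R0 + s = 25 + 22.6975 = 47.6975

θ=87.1°: 37.1165
θ=98.9°: 34.0628
θ=273.4°: 47.6975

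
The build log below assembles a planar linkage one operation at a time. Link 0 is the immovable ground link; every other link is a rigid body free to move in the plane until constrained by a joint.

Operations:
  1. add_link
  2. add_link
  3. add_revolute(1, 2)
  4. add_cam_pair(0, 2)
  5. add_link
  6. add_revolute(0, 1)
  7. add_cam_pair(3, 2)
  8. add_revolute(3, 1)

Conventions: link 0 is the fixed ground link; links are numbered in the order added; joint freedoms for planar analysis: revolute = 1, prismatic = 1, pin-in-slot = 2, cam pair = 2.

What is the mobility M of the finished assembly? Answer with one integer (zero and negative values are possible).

ground; <1,0,0>
#1 <2,0,0>
#2 <3,0,0>
R:1↔2 J1 <3,1,0>
C:0↔2 J2 <3,1,1>
#3 <4,1,1>
R:0↔1 J1 <4,2,1>
C:3↔2 J2 <4,2,2>
R:3↔1 J1 <4,3,2>
3×3 − 2×3 − 1×2 = 1

M = 1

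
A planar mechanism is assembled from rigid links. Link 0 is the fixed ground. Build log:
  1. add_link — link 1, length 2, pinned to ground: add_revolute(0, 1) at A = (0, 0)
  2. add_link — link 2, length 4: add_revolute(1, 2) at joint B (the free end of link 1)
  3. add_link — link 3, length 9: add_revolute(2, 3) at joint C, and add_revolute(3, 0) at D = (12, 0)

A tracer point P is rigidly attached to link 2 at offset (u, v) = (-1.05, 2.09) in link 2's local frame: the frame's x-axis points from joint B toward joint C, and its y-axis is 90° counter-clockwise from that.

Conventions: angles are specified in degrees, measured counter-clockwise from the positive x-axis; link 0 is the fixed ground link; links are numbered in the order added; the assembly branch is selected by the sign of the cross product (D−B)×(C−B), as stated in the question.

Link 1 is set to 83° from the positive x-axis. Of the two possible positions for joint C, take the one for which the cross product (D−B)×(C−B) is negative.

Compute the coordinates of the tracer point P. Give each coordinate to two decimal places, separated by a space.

A=(0,0), D=(12.00,0)
B = A + 2.00·(cos83°, sin83°) = (0.2437, 1.9851)
|BD| = 11.9227
circle(B,4.00) ∩ circle(D,9.00): a=3.2354, h=2.3520
  candidates: C₊=(3.8256,3.7656) cross=28.042; C₋=(3.0424,-0.8728) cross=-28.042
  branch - wants cross < 0 → take C=(3.0424,-0.8728) (cross=-28.042)
ex = (C−B)/|BC| = (0.6997,-0.7145); ey = (0.7145,0.6997)
P = B + -1.05·ex + 2.09·ey = (1.0023,4.1976)

1.00 4.20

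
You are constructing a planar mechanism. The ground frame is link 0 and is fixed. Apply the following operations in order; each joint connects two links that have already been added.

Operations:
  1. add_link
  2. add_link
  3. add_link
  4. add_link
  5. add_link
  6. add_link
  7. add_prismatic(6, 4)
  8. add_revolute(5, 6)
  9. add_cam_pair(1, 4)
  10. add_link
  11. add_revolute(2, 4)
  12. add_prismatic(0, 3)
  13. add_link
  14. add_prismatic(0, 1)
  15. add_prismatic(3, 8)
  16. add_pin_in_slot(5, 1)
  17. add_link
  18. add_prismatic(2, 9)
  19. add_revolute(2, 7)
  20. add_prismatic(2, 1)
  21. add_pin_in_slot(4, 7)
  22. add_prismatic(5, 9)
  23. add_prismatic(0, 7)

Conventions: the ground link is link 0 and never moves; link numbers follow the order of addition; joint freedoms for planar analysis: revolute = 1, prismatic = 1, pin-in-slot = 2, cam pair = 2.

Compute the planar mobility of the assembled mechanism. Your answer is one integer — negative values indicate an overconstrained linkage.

ground; <1,0,0>
#1 <2,0,0>
#2 <3,0,0>
#3 <4,0,0>
#4 <5,0,0>
#5 <6,0,0>
#6 <7,0,0>
P:6↔4 J1 <7,1,0>
R:5↔6 J1 <7,2,0>
C:1↔4 J2 <7,2,1>
#7 <8,2,1>
R:2↔4 J1 <8,3,1>
P:0↔3 J1 <8,4,1>
#8 <9,4,1>
P:0↔1 J1 <9,5,1>
P:3↔8 J1 <9,6,1>
PS:5↔1 J2 <9,6,2>
#9 <10,6,2>
P:2↔9 J1 <10,7,2>
R:2↔7 J1 <10,8,2>
P:2↔1 J1 <10,9,2>
PS:4↔7 J2 <10,9,3>
P:5↔9 J1 <10,10,3>
P:0↔7 J1 <10,11,3>
3×9 − 2×11 − 1×3 = 2

M = 2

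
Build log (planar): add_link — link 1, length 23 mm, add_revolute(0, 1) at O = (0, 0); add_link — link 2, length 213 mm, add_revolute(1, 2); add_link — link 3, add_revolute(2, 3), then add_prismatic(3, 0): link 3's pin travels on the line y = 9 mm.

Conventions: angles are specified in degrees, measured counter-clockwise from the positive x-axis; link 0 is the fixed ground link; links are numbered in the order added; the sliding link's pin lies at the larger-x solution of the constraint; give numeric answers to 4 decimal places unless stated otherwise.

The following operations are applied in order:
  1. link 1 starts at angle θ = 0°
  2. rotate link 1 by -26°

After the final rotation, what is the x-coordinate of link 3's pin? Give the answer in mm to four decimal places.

geometry: r = 23 mm, L = 213 mm, e = 9 mm; θ starts at 0°
rotate link 1 by -26°: θ ← 0° -26° = -26°
crank pin P = (r cos θ, r sin θ) = (20.672263, -10.082536)
h = r sin θ − e = -10.082536 − 9 = -19.082536
x = r cos θ + √(L² − h²) = 20.672263 + 212.143482 = 232.815745

232.8157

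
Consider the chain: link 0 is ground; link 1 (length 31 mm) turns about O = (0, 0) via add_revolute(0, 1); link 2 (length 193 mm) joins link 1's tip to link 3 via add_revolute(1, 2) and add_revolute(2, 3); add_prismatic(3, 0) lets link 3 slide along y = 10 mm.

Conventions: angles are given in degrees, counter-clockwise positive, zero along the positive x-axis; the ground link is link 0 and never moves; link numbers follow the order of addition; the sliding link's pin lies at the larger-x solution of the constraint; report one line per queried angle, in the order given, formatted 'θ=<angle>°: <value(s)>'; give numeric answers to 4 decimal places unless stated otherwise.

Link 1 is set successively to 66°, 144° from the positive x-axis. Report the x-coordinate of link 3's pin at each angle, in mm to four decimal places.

geometry: r = 31 mm, L = 193 mm, e = 10 mm
θ=66°: crank pin P = (r cos θ, r sin θ) = (12.608836, 28.319909)
θ=66°: h = r sin θ − e = 28.319909 − 10 = 18.319909
θ=66°: x = r cos θ + √(L² − h²) = 12.608836 + 192.128553 = 204.737389
θ=144°: crank pin P = (r cos θ, r sin θ) = (-25.079527, 18.221343)
θ=144°: h = r sin θ − e = 18.221343 − 10 = 8.221343
θ=144°: x = r cos θ + √(L² − h²) = -25.079527 + 192.824816 = 167.745289

θ=66°: 204.7374
θ=144°: 167.7453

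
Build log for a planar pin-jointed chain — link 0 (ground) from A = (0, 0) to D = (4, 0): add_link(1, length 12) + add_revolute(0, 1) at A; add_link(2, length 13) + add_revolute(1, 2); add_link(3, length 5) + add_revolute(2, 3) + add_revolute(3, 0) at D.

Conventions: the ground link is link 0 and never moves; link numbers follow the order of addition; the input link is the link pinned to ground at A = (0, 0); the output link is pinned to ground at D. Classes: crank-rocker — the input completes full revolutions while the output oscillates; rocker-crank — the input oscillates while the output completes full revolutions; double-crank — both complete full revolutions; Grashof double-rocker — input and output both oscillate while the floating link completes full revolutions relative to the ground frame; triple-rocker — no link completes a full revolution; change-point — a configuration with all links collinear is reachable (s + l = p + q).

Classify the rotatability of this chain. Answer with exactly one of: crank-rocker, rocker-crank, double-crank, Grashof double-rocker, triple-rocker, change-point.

lengths: ground=4, input=12, coupler=13, output=5
sorted: s=4 (shortest), l=13 (longest), p+q=17
s + l = 17 vs p + q = 17
s + l = p + q → change-point (collinear configuration reachable)

change-point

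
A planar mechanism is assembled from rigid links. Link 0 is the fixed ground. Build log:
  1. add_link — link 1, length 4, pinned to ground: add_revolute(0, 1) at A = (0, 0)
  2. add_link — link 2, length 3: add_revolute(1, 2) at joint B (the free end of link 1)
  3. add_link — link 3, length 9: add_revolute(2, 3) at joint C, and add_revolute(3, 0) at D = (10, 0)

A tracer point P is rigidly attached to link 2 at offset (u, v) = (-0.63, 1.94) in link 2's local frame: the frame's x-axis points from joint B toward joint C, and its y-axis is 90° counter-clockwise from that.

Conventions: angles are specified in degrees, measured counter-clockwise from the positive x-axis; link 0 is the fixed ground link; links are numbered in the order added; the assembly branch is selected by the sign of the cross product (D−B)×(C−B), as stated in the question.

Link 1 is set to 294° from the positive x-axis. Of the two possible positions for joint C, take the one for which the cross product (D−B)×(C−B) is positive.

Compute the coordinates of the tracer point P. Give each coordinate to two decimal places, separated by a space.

A=(0,0), D=(10.00,0)
B = A + 4.00·(cos294°, sin294°) = (1.6269, -3.6542)
|BD| = 9.1357
circle(B,3.00) ∩ circle(D,9.00): a=0.6273, h=2.9337
  candidates: C₊=(1.0284,-0.7145) cross=26.801; C₋=(3.3753,-6.0921) cross=-26.801
  branch + wants cross > 0 → take C=(1.0284,-0.7145) (cross=26.801)
ex = (C−B)/|BC| = (-0.1995,0.9799); ey = (-0.9799,-0.1995)
P = B + -0.63·ex + 1.94·ey = (-0.1484,-4.6586)

-0.15 -4.66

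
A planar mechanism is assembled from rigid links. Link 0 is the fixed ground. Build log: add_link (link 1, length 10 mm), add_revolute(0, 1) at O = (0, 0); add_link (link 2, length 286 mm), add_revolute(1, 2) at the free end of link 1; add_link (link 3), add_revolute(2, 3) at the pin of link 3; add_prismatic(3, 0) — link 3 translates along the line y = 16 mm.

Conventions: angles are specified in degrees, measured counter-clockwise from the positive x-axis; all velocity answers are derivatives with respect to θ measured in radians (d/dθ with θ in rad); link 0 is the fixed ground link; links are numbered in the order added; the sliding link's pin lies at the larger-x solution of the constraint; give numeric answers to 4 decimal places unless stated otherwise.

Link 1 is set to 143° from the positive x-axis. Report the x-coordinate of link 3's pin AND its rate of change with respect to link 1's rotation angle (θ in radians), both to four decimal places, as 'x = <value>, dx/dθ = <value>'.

geometry: r = 10 mm, L = 286 mm, e = 16 mm
crank pin P = (r cos θ, r sin θ) = (-7.986355, 6.018150)
h = r sin θ − e = 6.018150 − 16 = -9.981850
x = r cos θ + √(L² − h²) = -7.986355 + 285.825756 = 277.839401
dx/dθ = −r sin θ − h·r cos θ/√(L² − h²) (θ in radians; h = -9.981850) = -6.297057

x = 277.8394, dx/dθ = -6.2971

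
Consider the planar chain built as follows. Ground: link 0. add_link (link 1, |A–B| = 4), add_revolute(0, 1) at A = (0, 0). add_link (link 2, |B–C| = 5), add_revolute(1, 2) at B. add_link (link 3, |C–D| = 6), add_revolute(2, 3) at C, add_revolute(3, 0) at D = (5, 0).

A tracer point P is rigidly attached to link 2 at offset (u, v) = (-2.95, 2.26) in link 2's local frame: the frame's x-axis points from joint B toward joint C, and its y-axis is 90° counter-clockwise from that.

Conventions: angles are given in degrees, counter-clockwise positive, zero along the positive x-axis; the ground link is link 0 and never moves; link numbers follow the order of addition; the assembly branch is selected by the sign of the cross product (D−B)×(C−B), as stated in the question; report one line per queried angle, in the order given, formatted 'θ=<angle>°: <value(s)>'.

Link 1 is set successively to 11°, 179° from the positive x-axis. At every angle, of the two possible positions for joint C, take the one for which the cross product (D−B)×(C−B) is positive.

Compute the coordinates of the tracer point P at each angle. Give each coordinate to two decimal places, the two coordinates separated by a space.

A=(0,0), D=(5.00,0)
θ=11°: B = A + 4.00·(cos11°, sin11°) = (3.9265, 0.7632)
θ=11°: |BD| = 1.3172
θ=11°: circle(B,5.00) ∩ circle(D,6.00): a=-3.5171, h=3.5539
θ=11°:   candidates: C₊=(3.1194,5.6977) cross=4.681; C₋=(-0.9992,-0.0952) cross=-4.681
θ=11°:   branch + wants cross > 0 → take C=(3.1194,5.6977) (cross=4.681)
θ=11°: ex = (C−B)/|BC| = (-0.1614,0.9869); ey = (-0.9869,-0.1614)
θ=11°: P = B + -2.95·ex + 2.26·ey = (2.1723,-2.5129)
θ=179°: B = A + 4.00·(cos179°, sin179°) = (-3.9994, 0.0698)
θ=179°: |BD| = 8.9997
θ=179°: circle(B,5.00) ∩ circle(D,6.00): a=3.8887, h=3.1429
θ=179°:   candidates: C₊=(-0.0864,3.1825) cross=28.285; C₋=(-0.1352,-3.1032) cross=-28.285
θ=179°:   branch + wants cross > 0 → take C=(-0.0864,3.1825) (cross=28.285)
θ=179°: ex = (C−B)/|BC| = (0.7826,0.6225); ey = (-0.6225,0.7826)
θ=179°: P = B + -2.95·ex + 2.26·ey = (-7.7150,0.0020)

θ=11°: 2.17 -2.51
θ=179°: -7.71 0.00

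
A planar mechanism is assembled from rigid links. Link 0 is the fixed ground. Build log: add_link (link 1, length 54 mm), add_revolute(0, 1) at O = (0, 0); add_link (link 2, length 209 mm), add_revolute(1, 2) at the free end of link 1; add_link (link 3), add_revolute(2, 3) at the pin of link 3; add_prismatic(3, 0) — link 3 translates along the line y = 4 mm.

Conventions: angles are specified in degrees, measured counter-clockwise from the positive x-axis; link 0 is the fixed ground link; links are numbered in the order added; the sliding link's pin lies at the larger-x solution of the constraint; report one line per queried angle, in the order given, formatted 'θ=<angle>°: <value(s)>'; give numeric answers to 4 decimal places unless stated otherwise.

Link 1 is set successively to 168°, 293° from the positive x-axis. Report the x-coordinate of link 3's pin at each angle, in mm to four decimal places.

geometry: r = 54 mm, L = 209 mm, e = 4 mm
θ=168°: crank pin P = (r cos θ, r sin θ) = (-52.819970, 11.227231)
θ=168°: h = r sin θ − e = 11.227231 − 4 = 7.227231
θ=168°: x = r cos θ + √(L² − h²) = -52.819970 + 208.875004 = 156.055033
θ=293°: crank pin P = (r cos θ, r sin θ) = (21.099481, -49.707262)
θ=293°: h = r sin θ − e = -49.707262 − 4 = -53.707262
θ=293°: x = r cos θ + √(L² − h²) = 21.099481 + 201.981509 = 223.080990

θ=168°: 156.0550
θ=293°: 223.0810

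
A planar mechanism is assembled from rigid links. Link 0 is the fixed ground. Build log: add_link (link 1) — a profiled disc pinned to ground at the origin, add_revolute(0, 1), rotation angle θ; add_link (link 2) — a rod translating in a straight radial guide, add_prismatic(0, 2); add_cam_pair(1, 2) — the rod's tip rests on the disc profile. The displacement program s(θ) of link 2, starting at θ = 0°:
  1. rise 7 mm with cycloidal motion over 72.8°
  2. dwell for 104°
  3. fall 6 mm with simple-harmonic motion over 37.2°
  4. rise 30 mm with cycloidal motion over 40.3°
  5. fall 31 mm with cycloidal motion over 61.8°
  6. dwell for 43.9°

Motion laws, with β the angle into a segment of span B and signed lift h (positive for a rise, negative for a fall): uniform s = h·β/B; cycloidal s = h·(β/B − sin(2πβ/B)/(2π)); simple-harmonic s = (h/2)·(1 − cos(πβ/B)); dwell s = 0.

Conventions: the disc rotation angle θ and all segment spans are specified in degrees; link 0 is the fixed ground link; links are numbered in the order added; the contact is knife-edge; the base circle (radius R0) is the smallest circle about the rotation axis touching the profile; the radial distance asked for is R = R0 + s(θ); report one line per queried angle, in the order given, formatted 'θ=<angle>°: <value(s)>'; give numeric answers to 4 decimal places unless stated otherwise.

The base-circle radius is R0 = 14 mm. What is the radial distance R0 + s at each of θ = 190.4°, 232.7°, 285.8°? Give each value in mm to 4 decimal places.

seg 1 [0°–72.8°] cycloidal, h=7: full span → s += 7 → s = 7.0000
seg 2 [72.8°–176.8°] dwell: s stays 7.0000
seg 3 [176.8°–214°] simple-harmonic, h=-6: θ=190.4° here. β=13.6, B=37.2. -6/2·(1 − cos(π·0.3656)) = -1.7705 → s = 5.2295
seg 3 [176.8°–214°] simple-harmonic, h=-6: full span → s += -6 → s = 1.0000
seg 4 [214°–254.3°] cycloidal, h=30: θ=232.7° here. β=18.7, B=40.3. 30·(0.4640 − sin(2π·0.4640)/(2π)) = 12.8504 → s = 13.8504
seg 4 [214°–254.3°] cycloidal, h=30: full span → s += 30 → s = 31.0000
seg 5 [254.3°–316.1°] cycloidal, h=-31: θ=285.8° here. β=31.5, B=61.8. -31·(0.5097 − sin(2π·0.5097)/(2π)) = -16.1018 → s = 14.8982
θ=190.4°: R = R0 + s = 14 + 5.2295 = 19.2295
θ=232.7°: R = R0 + s = 14 + 13.8504 = 27.8504
θ=285.8°: R = R0 + s = 14 + 14.8982 = 28.8982

θ=190.4°: 19.2295
θ=232.7°: 27.8504
θ=285.8°: 28.8982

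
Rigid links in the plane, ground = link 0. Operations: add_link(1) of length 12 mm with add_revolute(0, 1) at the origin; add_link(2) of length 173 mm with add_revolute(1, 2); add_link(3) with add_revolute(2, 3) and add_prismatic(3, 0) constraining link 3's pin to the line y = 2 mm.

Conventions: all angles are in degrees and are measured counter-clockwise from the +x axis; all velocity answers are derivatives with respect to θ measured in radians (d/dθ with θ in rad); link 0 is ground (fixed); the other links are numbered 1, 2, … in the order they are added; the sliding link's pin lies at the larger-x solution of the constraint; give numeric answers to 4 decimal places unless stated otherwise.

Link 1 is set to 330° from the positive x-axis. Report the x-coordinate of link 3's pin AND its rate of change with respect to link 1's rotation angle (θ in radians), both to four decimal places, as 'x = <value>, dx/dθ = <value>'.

geometry: r = 12 mm, L = 173 mm, e = 2 mm
crank pin P = (r cos θ, r sin θ) = (10.392305, -6.000000)
h = r sin θ − e = -6.000000 − 2 = -8.000000
x = r cos θ + √(L² − h²) = 10.392305 + 172.814930 = 183.207235
dx/dθ = −r sin θ − h·r cos θ/√(L² − h²) (θ in radians; h = -8.000000) = 6.481084

x = 183.2072, dx/dθ = 6.4811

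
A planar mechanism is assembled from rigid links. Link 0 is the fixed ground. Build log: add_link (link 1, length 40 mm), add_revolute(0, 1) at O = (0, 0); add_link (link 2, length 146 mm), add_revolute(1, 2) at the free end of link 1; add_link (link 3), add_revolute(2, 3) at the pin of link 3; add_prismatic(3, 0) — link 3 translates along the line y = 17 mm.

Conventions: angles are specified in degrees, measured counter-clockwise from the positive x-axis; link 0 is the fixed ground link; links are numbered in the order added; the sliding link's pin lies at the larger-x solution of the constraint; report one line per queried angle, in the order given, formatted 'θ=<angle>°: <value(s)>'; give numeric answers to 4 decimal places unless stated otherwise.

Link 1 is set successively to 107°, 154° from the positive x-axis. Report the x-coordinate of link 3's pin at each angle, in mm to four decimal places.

geometry: r = 40 mm, L = 146 mm, e = 17 mm
θ=107°: crank pin P = (r cos θ, r sin θ) = (-11.694868, 38.252190)
θ=107°: h = r sin θ − e = 38.252190 − 17 = 21.252190
θ=107°: x = r cos θ + √(L² − h²) = -11.694868 + 144.444953 = 132.750085
θ=154°: crank pin P = (r cos θ, r sin θ) = (-35.951762, 17.534846)
θ=154°: h = r sin θ − e = 17.534846 − 17 = 0.534846
θ=154°: x = r cos θ + √(L² − h²) = -35.951762 + 145.999020 = 110.047258

θ=107°: 132.7501
θ=154°: 110.0473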